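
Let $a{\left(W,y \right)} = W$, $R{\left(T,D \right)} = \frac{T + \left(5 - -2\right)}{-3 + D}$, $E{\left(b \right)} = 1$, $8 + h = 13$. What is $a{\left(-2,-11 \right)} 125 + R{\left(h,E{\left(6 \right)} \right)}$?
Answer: $-256$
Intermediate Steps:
$h = 5$ ($h = -8 + 13 = 5$)
$R{\left(T,D \right)} = \frac{7 + T}{-3 + D}$ ($R{\left(T,D \right)} = \frac{T + \left(5 + 2\right)}{-3 + D} = \frac{T + 7}{-3 + D} = \frac{7 + T}{-3 + D}$)
$a{\left(-2,-11 \right)} 125 + R{\left(h,E{\left(6 \right)} \right)} = \left(-2\right) 125 + \frac{7 + 5}{-3 + 1} = -250 + \frac{1}{-2} \cdot 12 = -250 - 6 = -256$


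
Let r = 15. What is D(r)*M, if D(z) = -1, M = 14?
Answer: -14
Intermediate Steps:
D(r)*M = -1*14 = -14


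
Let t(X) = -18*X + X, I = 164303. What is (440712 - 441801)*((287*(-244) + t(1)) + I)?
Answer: -102646962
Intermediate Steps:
t(X) = -17*X
(440712 - 441801)*((287*(-244) + t(1)) + I) = (440712 - 441801)*((287*(-244) - 17*1) + 164303) = -1089*((-70028 - 17) + 164303) = -1089*(-70045 + 164303) = -1089*94258 = -102646962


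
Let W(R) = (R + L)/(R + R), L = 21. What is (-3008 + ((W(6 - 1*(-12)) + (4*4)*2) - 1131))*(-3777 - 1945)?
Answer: 140964331/6 ≈ 2.3494e+7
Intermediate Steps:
W(R) = (21 + R)/(2*R) (W(R) = (R + 21)/(R + R) = (21 + R)/((2*R)) = (21 + R)*(1/(2*R)) = (21 + R)/(2*R))
(-3008 + ((W(6 - 1*(-12)) + (4*4)*2) - 1131))*(-3777 - 1945) = (-3008 + (((21 + (6 - 1*(-12)))/(2*(6 - 1*(-12))) + (4*4)*2) - 1131))*(-3777 - 1945) = (-3008 + (((21 + (6 + 12))/(2*(6 + 12)) + 16*2) - 1131))*(-5722) = (-3008 + (((½)*(21 + 18)/18 + 32) - 1131))*(-5722) = (-3008 + (((½)*(1/18)*39 + 32) - 1131))*(-5722) = (-3008 + ((13/12 + 32) - 1131))*(-5722) = (-3008 + (397/12 - 1131))*(-5722) = (-3008 - 13175/12)*(-5722) = -49271/12*(-5722) = 140964331/6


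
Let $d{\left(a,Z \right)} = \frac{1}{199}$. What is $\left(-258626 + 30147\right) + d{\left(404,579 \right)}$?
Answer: $- \frac{45467320}{199} \approx -2.2848 \cdot 10^{5}$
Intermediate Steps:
$d{\left(a,Z \right)} = \frac{1}{199}$
$\left(-258626 + 30147\right) + d{\left(404,579 \right)} = \left(-258626 + 30147\right) + \frac{1}{199} = -228479 + \frac{1}{199} = - \frac{45467320}{199}$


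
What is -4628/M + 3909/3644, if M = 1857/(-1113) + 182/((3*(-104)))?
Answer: 75119638989/36531100 ≈ 2056.3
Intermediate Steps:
M = -10025/4452 (M = 1857*(-1/1113) + 182/(-312) = -619/371 + 182*(-1/312) = -619/371 - 7/12 = -10025/4452 ≈ -2.2518)
-4628/M + 3909/3644 = -4628/(-10025/4452) + 3909/3644 = -4628*(-4452/10025) + 3909*(1/3644) = 20603856/10025 + 3909/3644 = 75119638989/36531100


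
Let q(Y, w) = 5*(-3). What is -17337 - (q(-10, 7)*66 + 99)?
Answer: -16446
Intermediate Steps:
q(Y, w) = -15
-17337 - (q(-10, 7)*66 + 99) = -17337 - (-15*66 + 99) = -17337 - (-990 + 99) = -17337 - 1*(-891) = -17337 + 891 = -16446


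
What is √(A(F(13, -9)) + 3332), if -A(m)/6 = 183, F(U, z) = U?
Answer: √2234 ≈ 47.265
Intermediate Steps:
A(m) = -1098 (A(m) = -6*183 = -1098)
√(A(F(13, -9)) + 3332) = √(-1098 + 3332) = √2234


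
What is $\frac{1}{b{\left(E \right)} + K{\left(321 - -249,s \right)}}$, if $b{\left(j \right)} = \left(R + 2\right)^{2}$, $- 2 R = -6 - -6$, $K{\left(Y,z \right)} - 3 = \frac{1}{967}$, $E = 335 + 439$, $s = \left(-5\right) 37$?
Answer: $\frac{967}{6770} \approx 0.14284$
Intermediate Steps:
$s = -185$
$E = 774$
$K{\left(Y,z \right)} = \frac{2902}{967}$ ($K{\left(Y,z \right)} = 3 + \frac{1}{967} = \frac{2902}{967}$)
$R = 0$ ($R = - \frac{-6 - -6}{2} = - \frac{-6 + 6}{2} = \left(- \frac{1}{2}\right) 0 = 0$)
$b{\left(j \right)} = 4$ ($b{\left(j \right)} = \left(0 + 2\right)^{2} = 2^{2} = 4$)
$\frac{1}{b{\left(E \right)} + K{\left(321 - -249,s \right)}} = \frac{1}{4 + \frac{2902}{967}} = \frac{1}{\frac{6770}{967}} = \frac{967}{6770}$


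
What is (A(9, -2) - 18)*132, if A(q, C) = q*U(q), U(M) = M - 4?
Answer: 3564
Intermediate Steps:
U(M) = -4 + M
A(q, C) = q*(-4 + q)
(A(9, -2) - 18)*132 = (9*(-4 + 9) - 18)*132 = (9*5 - 18)*132 = (45 - 18)*132 = 27*132 = 3564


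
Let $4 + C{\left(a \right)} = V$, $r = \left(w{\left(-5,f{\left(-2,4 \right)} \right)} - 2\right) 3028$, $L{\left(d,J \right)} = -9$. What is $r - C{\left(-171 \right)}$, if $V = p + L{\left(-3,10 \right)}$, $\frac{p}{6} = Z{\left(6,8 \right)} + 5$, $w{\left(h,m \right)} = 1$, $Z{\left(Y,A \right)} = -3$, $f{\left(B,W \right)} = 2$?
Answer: $-3027$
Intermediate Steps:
$p = 12$ ($p = 6 \left(-3 + 5\right) = 6 \cdot 2 = 12$)
$r = -3028$ ($r = \left(1 - 2\right) 3028 = \left(-1\right) 3028 = -3028$)
$V = 3$ ($V = 12 - 9 = 3$)
$C{\left(a \right)} = -1$ ($C{\left(a \right)} = -4 + 3 = -1$)
$r - C{\left(-171 \right)} = -3028 - -1 = -3028 + 1 = -3027$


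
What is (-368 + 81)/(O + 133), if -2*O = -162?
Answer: -287/214 ≈ -1.3411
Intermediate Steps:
O = 81 (O = -1/2*(-162) = 81)
(-368 + 81)/(O + 133) = (-368 + 81)/(81 + 133) = -287/214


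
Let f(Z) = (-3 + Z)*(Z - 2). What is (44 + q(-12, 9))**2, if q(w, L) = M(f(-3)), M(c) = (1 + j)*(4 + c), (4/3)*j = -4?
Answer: 576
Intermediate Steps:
j = -3 (j = (3/4)*(-4) = -3)
f(Z) = (-3 + Z)*(-2 + Z)
M(c) = -8 - 2*c (M(c) = (1 - 3)*(4 + c) = -2*(4 + c) = -8 - 2*c)
q(w, L) = -68 (q(w, L) = -8 - 2*(6 + (-3)**2 - 5*(-3)) = -8 - 2*(6 + 9 + 15) = -8 - 2*30 = -8 - 60 = -68)
(44 + q(-12, 9))**2 = (44 - 68)**2 = (-24)**2 = 576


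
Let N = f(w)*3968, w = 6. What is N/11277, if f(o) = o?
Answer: 7936/3759 ≈ 2.1112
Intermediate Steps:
N = 23808 (N = 6*3968 = 23808)
N/11277 = 23808/11277 = 23808*(1/11277) = 7936/3759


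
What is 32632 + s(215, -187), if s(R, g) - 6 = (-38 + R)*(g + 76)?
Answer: 12991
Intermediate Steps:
s(R, g) = 6 + (-38 + R)*(76 + g) (s(R, g) = 6 + (-38 + R)*(g + 76) = 6 + (-38 + R)*(76 + g))
32632 + s(215, -187) = 32632 + (-2882 - 38*(-187) + 76*215 + 215*(-187)) = 32632 + (-2882 + 7106 + 16340 - 40205) = 32632 - 19641 = 12991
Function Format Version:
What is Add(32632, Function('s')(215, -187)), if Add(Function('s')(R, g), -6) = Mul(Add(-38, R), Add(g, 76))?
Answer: 12991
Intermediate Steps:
Function('s')(R, g) = Add(6, Mul(Add(-38, R), Add(76, g))) (Function('s')(R, g) = Add(6, Mul(Add(-38, R), Add(g, 76))) = Add(6, Mul(Add(-38, R), Add(76, g))))
Add(32632, Function('s')(215, -187)) = Add(32632, Add(-2882, Mul(-38, -187), Mul(76, 215), Mul(215, -187))) = Add(32632, Add(-2882, 7106, 16340, -40205)) = Add(32632, -19641) = 12991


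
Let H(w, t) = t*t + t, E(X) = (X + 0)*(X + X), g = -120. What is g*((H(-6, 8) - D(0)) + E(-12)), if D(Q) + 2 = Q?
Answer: -43440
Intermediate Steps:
D(Q) = -2 + Q
E(X) = 2*X**2 (E(X) = X*(2*X) = 2*X**2)
H(w, t) = t + t**2 (H(w, t) = t**2 + t = t + t**2)
g*((H(-6, 8) - D(0)) + E(-12)) = -120*((8*(1 + 8) - (-2 + 0)) + 2*(-12)**2) = -120*((8*9 - 1*(-2)) + 2*144) = -120*((72 + 2) + 288) = -120*(74 + 288) = -120*362 = -43440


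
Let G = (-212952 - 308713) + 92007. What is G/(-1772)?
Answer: 214829/886 ≈ 242.47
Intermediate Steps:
G = -429658 (G = -521665 + 92007 = -429658)
G/(-1772) = -429658/(-1772) = -429658*(-1/1772) = 214829/886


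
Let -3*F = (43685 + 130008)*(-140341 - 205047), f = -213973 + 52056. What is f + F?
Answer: 59990992133/3 ≈ 1.9997e+10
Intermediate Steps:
f = -161917
F = 59991477884/3 (F = -(43685 + 130008)*(-140341 - 205047)/3 = -173693*(-345388)/3 = -⅓*(-59991477884) = 59991477884/3 ≈ 1.9997e+10)
f + F = -161917 + 59991477884/3 = 59990992133/3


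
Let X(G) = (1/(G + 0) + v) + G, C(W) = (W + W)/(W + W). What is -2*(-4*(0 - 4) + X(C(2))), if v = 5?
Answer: -46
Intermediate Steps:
C(W) = 1 (C(W) = (2*W)/((2*W)) = (2*W)*(1/(2*W)) = 1)
X(G) = 5 + G + 1/G (X(G) = (1/(G + 0) + 5) + G = (1/G + 5) + G = (5 + 1/G) + G = 5 + G + 1/G)
-2*(-4*(0 - 4) + X(C(2))) = -2*(-4*(0 - 4) + (5 + 1 + 1/1)) = -2*(-4*(-4) + (5 + 1 + 1)) = -2*(16 + 7) = -2*23 = -46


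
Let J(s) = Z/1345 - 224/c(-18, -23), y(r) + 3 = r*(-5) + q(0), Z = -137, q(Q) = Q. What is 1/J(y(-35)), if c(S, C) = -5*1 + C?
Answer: 1345/10623 ≈ 0.12661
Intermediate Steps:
c(S, C) = -5 + C
y(r) = -3 - 5*r (y(r) = -3 + (r*(-5) + 0) = -3 + (-5*r + 0) = -3 - 5*r)
J(s) = 10623/1345 (J(s) = -137/1345 - 224/(-5 - 23) = -137*1/1345 - 224/(-28) = -137/1345 - 224*(-1/28) = -137/1345 + 8 = 10623/1345)
1/J(y(-35)) = 1/(10623/1345) = 1345/10623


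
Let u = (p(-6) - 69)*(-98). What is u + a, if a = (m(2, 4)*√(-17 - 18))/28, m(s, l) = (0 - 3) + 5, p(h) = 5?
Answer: 6272 + I*√35/14 ≈ 6272.0 + 0.42258*I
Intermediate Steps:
m(s, l) = 2 (m(s, l) = -3 + 5 = 2)
a = I*√35/14 (a = (2*√(-17 - 18))/28 = (2*√(-35))*(1/28) = (2*(I*√35))*(1/28) = (2*I*√35)*(1/28) = I*√35/14 ≈ 0.42258*I)
u = 6272 (u = (5 - 69)*(-98) = -64*(-98) = 6272)
u + a = 6272 + I*√35/14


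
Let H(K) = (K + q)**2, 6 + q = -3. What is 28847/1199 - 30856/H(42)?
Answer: -507451/118701 ≈ -4.2750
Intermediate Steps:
q = -9 (q = -6 - 3 = -9)
H(K) = (-9 + K)**2 (H(K) = (K - 9)**2 = (-9 + K)**2)
28847/1199 - 30856/H(42) = 28847/1199 - 30856/(-9 + 42)**2 = 28847*(1/1199) - 30856/(33**2) = 28847/1199 - 30856/1089 = -507451/118701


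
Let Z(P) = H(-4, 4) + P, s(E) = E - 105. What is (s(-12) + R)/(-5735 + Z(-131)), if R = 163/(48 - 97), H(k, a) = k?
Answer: 2948/143815 ≈ 0.020499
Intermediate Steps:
s(E) = -105 + E
Z(P) = -4 + P
R = -163/49 (R = 163/(-49) = -1/49*163 = -163/49 ≈ -3.3265)
(s(-12) + R)/(-5735 + Z(-131)) = ((-105 - 12) - 163/49)/(-5735 + (-4 - 131)) = (-117 - 163/49)/(-5735 - 135) = -5896/49/(-5870) = -5896/49*(-1/5870) = 2948/143815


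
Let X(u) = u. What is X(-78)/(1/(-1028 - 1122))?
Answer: 167700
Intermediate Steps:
X(-78)/(1/(-1028 - 1122)) = -78/(1/(-1028 - 1122)) = -78/(1/(-2150)) = -78/(-1/2150) = -78*(-2150) = 167700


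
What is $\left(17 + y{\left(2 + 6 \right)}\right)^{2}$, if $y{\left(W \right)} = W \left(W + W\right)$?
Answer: $21025$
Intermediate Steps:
$y{\left(W \right)} = 2 W^{2}$ ($y{\left(W \right)} = W 2 W = 2 W^{2}$)
$\left(17 + y{\left(2 + 6 \right)}\right)^{2} = \left(17 + 2 \left(2 + 6\right)^{2}\right)^{2} = \left(17 + 2 \cdot 8^{2}\right)^{2} = \left(17 + 2 \cdot 64\right)^{2} = \left(17 + 128\right)^{2} = 145^{2} = 21025$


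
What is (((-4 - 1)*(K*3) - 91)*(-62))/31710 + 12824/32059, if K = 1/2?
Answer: 602433353/1016590890 ≈ 0.59260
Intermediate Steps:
K = ½ ≈ 0.50000
(((-4 - 1)*(K*3) - 91)*(-62))/31710 + 12824/32059 = (((-4 - 1)*((½)*3) - 91)*(-62))/31710 + 12824/32059 = ((-5*3/2 - 91)*(-62))*(1/31710) + 12824*(1/32059) = ((-15/2 - 91)*(-62))*(1/31710) + 12824/32059 = -197/2*(-62)*(1/31710) + 12824/32059 = 6107*(1/31710) + 12824/32059 = 6107/31710 + 12824/32059 = 602433353/1016590890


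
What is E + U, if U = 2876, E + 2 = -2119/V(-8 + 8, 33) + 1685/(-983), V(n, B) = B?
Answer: 91091104/32439 ≈ 2808.1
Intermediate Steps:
E = -2203460/32439 (E = -2 + (-2119/33 + 1685/(-983)) = -2 + (-2119*1/33 + 1685*(-1/983)) = -2 + (-2119/33 - 1685/983) = -2 - 2138582/32439 = -2203460/32439 ≈ -67.926)
E + U = -2203460/32439 + 2876 = 91091104/32439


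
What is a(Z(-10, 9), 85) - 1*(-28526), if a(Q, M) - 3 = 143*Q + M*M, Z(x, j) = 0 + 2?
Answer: 36040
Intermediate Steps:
Z(x, j) = 2
a(Q, M) = 3 + M² + 143*Q (a(Q, M) = 3 + (143*Q + M*M) = 3 + (143*Q + M²) = 3 + (M² + 143*Q) = 3 + M² + 143*Q)
a(Z(-10, 9), 85) - 1*(-28526) = (3 + 85² + 143*2) - 1*(-28526) = (3 + 7225 + 286) + 28526 = 7514 + 28526 = 36040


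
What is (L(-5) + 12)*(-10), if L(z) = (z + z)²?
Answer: -1120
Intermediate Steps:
L(z) = 4*z² (L(z) = (2*z)² = 4*z²)
(L(-5) + 12)*(-10) = (4*(-5)² + 12)*(-10) = (4*25 + 12)*(-10) = (100 + 12)*(-10) = 112*(-10) = -1120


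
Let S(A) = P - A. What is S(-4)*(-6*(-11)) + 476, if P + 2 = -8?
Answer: 80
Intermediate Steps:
P = -10 (P = -2 - 8 = -10)
S(A) = -10 - A
S(-4)*(-6*(-11)) + 476 = (-10 - 1*(-4))*(-6*(-11)) + 476 = (-10 + 4)*66 + 476 = -6*66 + 476 = -396 + 476 = 80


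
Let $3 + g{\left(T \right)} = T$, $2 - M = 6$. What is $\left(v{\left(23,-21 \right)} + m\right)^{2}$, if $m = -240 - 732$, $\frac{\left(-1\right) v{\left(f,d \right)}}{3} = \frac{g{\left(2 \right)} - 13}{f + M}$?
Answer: $\frac{339517476}{361} \approx 9.4049 \cdot 10^{5}$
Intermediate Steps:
$M = -4$ ($M = 2 - 6 = -4$)
$g{\left(T \right)} = -3 + T$
$v{\left(f,d \right)} = \frac{42}{-4 + f}$ ($v{\left(f,d \right)} = - 3 \frac{\left(-3 + 2\right) - 13}{f - 4} = - 3 \frac{-1 - 13}{-4 + f} = - 3 \left(- \frac{14}{-4 + f}\right) = \frac{42}{-4 + f}$)
$m = -972$ ($m = -240 - 732 = -972$)
$\left(v{\left(23,-21 \right)} + m\right)^{2} = \left(\frac{42}{-4 + 23} - 972\right)^{2} = \left(\frac{42}{19} - 972\right)^{2} = \left(- \frac{18426}{19}\right)^{2} = \frac{339517476}{361}$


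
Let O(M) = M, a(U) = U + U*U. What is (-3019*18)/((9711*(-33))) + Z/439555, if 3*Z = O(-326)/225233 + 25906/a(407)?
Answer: 265412654176086607/1565177516562823020 ≈ 0.16957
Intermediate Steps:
a(U) = U + U²
Z = 170022113/3300113916 (Z = (-326/225233 + 25906/((407*(1 + 407))))/3 = (-326*1/225233 + 25906/((407*408)))/3 = (-326/225233 + 25906/166056)/3 = (-326/225233 + 25906*(1/166056))/3 = (-326/225233 + 12953/83028)/3 = (⅓)*(170022113/1100037972) = 170022113/3300113916 ≈ 0.051520)
(-3019*18)/((9711*(-33))) + Z/439555 = (-3019*18)/((9711*(-33))) + (170022113/3300113916)/439555 = -54342/(-320463) + (170022113/3300113916)*(1/439555) = -54342*(-1/320463) + 170022113/1450581572347380 = 6038/35607 + 170022113/1450581572347380 = 265412654176086607/1565177516562823020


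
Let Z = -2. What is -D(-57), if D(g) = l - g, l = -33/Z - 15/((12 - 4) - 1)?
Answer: -999/14 ≈ -71.357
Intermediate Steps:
l = 201/14 (l = -33/(-2) - 15/((12 - 4) - 1) = -33*(-½) - 15/(8 - 1) = 33/2 - 15/7 = 201/14 ≈ 14.357)
D(g) = 201/14 - g
-D(-57) = -(201/14 - 1*(-57)) = -(201/14 + 57) = -1*999/14 = -999/14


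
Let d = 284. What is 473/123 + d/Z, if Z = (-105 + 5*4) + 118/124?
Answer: 99673/213651 ≈ 0.46652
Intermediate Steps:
Z = -5211/62 (Z = (-105 + 20) + 118*(1/124) = -85 + 59/62 = -5211/62 ≈ -84.048)
473/123 + d/Z = 473/123 + 284/(-5211/62) = 473*(1/123) + 284*(-62/5211) = 473/123 - 17608/5211 = 99673/213651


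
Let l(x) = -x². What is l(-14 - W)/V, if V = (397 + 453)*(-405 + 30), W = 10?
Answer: 96/53125 ≈ 0.0018071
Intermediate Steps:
V = -318750 (V = 850*(-375) = -318750)
l(-14 - W)/V = -(-14 - 1*10)²/(-318750) = -(-14 - 10)²*(-1/318750) = -1*(-24)²*(-1/318750) = -1*576*(-1/318750) = -576*(-1/318750) = 96/53125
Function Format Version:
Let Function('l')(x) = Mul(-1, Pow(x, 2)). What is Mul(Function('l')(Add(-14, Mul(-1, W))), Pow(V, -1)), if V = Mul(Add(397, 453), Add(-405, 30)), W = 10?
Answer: Rational(96, 53125) ≈ 0.0018071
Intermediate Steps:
V = -318750 (V = Mul(850, -375) = -318750)
Mul(Function('l')(Add(-14, Mul(-1, W))), Pow(V, -1)) = Mul(Mul(-1, Pow(Add(-14, Mul(-1, 10)), 2)), Pow(-318750, -1)) = Mul(Mul(-1, Pow(Add(-14, -10), 2)), Rational(-1, 318750)) = Mul(Mul(-1, Pow(-24, 2)), Rational(-1, 318750)) = Mul(Mul(-1, 576), Rational(-1, 318750)) = Mul(-576, Rational(-1, 318750)) = Rational(96, 53125)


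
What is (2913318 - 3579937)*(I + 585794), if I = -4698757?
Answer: 2741779282097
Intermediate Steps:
(2913318 - 3579937)*(I + 585794) = (2913318 - 3579937)*(-4698757 + 585794) = -666619*(-4112963) = 2741779282097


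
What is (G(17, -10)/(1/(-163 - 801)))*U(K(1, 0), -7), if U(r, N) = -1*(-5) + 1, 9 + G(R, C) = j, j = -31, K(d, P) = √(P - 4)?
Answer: 231360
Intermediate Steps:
K(d, P) = √(-4 + P)
G(R, C) = -40 (G(R, C) = -9 - 31 = -40)
U(r, N) = 6 (U(r, N) = 5 + 1 = 6)
(G(17, -10)/(1/(-163 - 801)))*U(K(1, 0), -7) = -40/(1/(-163 - 801))*6 = -40/(1/(-964))*6 = -40/(-1/964)*6 = -40*(-964)*6 = 38560*6 = 231360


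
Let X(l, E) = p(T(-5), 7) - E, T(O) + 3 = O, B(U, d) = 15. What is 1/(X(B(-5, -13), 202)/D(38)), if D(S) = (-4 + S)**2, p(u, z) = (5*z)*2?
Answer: -289/33 ≈ -8.7576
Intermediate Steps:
T(O) = -3 + O
p(u, z) = 10*z
X(l, E) = 70 - E (X(l, E) = 10*7 - E = 70 - E)
1/(X(B(-5, -13), 202)/D(38)) = 1/((70 - 1*202)/((-4 + 38)**2)) = 1/((70 - 202)/(34**2)) = 1/(-132/1156) = 1/(-132*1/1156) = 1/(-33/289) = -289/33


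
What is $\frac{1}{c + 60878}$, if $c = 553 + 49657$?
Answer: $\frac{1}{111088} \approx 9.0019 \cdot 10^{-6}$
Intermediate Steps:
$c = 50210$
$\frac{1}{c + 60878} = \frac{1}{50210 + 60878} = \frac{1}{111088}$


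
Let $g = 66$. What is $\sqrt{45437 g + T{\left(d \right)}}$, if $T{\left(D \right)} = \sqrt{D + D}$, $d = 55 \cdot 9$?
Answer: $\sqrt{2998842 + 3 \sqrt{110}} \approx 1731.7$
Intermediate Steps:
$d = 495$
$T{\left(D \right)} = \sqrt{2} \sqrt{D}$ ($T{\left(D \right)} = \sqrt{2 D} = \sqrt{2} \sqrt{D}$)
$\sqrt{45437 g + T{\left(d \right)}} = \sqrt{45437 \cdot 66 + \sqrt{2} \sqrt{495}} = \sqrt{2998842 + \sqrt{2} \cdot 3 \sqrt{55}} = \sqrt{2998842 + 3 \sqrt{110}}$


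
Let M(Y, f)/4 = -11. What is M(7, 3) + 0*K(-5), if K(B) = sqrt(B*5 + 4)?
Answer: -44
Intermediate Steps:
K(B) = sqrt(4 + 5*B) (K(B) = sqrt(5*B + 4) = sqrt(4 + 5*B))
M(Y, f) = -44 (M(Y, f) = 4*(-11) = -44)
M(7, 3) + 0*K(-5) = -44 + 0*sqrt(4 + 5*(-5)) = -44 + 0*sqrt(4 - 25) = -44 + 0*sqrt(-21) = -44 + 0*(I*sqrt(21)) = -44 + 0 = -44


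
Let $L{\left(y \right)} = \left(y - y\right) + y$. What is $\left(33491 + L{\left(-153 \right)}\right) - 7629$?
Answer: $25709$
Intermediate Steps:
$L{\left(y \right)} = y$ ($L{\left(y \right)} = 0 + y = y$)
$\left(33491 + L{\left(-153 \right)}\right) - 7629 = \left(33491 - 153\right) - 7629 = 33338 - 7629 = 25709$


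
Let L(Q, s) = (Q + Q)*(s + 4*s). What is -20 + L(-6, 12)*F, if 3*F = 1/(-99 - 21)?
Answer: -18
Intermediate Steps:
L(Q, s) = 10*Q*s (L(Q, s) = (2*Q)*(5*s) = 10*Q*s)
F = -1/360 (F = 1/(3*(-99 - 21)) = (1/3)/(-120) = (1/3)*(-1/120) = -1/360 ≈ -0.0027778)
-20 + L(-6, 12)*F = -20 + (10*(-6)*12)*(-1/360) = -20 - 720*(-1/360) = -20 + 2 = -18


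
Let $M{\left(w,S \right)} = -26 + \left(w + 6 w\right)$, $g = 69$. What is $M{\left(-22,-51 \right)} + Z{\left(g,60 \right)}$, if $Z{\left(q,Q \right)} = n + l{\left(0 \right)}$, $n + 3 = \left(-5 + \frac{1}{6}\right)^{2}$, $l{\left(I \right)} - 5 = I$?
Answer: $- \frac{5567}{36} \approx -154.64$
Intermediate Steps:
$l{\left(I \right)} = 5 + I$
$M{\left(w,S \right)} = -26 + 7 w$
$n = \frac{733}{36}$ ($n = -3 + \left(-5 + \frac{1}{6}\right)^{2} = -3 + \left(- \frac{29}{6}\right)^{2} = -3 + \frac{841}{36} = \frac{733}{36} \approx 20.361$)
$Z{\left(q,Q \right)} = \frac{913}{36}$ ($Z{\left(q,Q \right)} = \frac{733}{36} + \left(5 + 0\right) = \frac{733}{36} + 5 = \frac{913}{36}$)
$M{\left(-22,-51 \right)} + Z{\left(g,60 \right)} = \left(-26 + 7 \left(-22\right)\right) + \frac{913}{36} = \left(-26 - 154\right) + \frac{913}{36} = -180 + \frac{913}{36} = - \frac{5567}{36}$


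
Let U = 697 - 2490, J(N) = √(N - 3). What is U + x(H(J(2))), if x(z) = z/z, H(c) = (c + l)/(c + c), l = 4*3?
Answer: -1792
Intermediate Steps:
l = 12
J(N) = √(-3 + N)
H(c) = (12 + c)/(2*c) (H(c) = (c + 12)/(c + c) = (12 + c)/((2*c)) = (12 + c)*(1/(2*c)) = (12 + c)/(2*c))
U = -1793
x(z) = 1
U + x(H(J(2))) = -1793 + 1 = -1792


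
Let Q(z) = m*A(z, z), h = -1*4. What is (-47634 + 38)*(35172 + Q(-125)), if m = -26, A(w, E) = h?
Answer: -1678996496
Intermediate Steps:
h = -4
A(w, E) = -4
Q(z) = 104 (Q(z) = -26*(-4) = 104)
(-47634 + 38)*(35172 + Q(-125)) = (-47634 + 38)*(35172 + 104) = -47596*35276 = -1678996496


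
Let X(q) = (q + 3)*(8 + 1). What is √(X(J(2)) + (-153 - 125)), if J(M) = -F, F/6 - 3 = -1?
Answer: I*√359 ≈ 18.947*I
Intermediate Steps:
F = 12 (F = 18 + 6*(-1) = 18 - 6 = 12)
J(M) = -12 (J(M) = -1*12 = -12)
X(q) = 27 + 9*q (X(q) = (3 + q)*9 = 27 + 9*q)
√(X(J(2)) + (-153 - 125)) = √((27 + 9*(-12)) + (-153 - 125)) = √((27 - 108) - 278) = √(-81 - 278) = √(-359) = I*√359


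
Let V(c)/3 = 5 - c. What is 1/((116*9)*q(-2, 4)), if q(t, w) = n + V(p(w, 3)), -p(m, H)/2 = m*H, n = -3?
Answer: 1/87696 ≈ 1.1403e-5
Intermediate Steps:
p(m, H) = -2*H*m (p(m, H) = -2*m*H = -2*H*m)
V(c) = 15 - 3*c (V(c) = 3*(5 - c) = 15 - 3*c)
q(t, w) = 12 + 18*w (q(t, w) = -3 + (15 - (-6)*3*w) = -3 + (15 - (-18)*w) = -3 + (15 + 18*w) = 12 + 18*w)
1/((116*9)*q(-2, 4)) = 1/((116*9)*(12 + 18*4)) = 1/(1044*(12 + 72)) = 1/(1044*84) = 1/87696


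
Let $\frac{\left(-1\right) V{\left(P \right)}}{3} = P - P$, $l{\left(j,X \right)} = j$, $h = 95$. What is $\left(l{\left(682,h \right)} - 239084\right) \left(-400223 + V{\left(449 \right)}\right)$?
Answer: $95413963646$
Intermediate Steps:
$V{\left(P \right)} = 0$ ($V{\left(P \right)} = - 3 \left(P - P\right) = \left(-3\right) 0 = 0$)
$\left(l{\left(682,h \right)} - 239084\right) \left(-400223 + V{\left(449 \right)}\right) = \left(682 - 239084\right) \left(-400223 + 0\right) = \left(-238402\right) \left(-400223\right) = 95413963646$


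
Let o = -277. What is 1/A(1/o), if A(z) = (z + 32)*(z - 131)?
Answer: -76729/321620544 ≈ -0.00023857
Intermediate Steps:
A(z) = (-131 + z)*(32 + z) (A(z) = (32 + z)*(-131 + z) = (-131 + z)*(32 + z))
1/A(1/o) = 1/(-4192 + (1/(-277))² - 99/(-277)) = 1/(-4192 + (-1/277)² - 99*(-1/277)) = 1/(-4192 + 1/76729 + 99/277) = 1/(-321620544/76729) = -76729/321620544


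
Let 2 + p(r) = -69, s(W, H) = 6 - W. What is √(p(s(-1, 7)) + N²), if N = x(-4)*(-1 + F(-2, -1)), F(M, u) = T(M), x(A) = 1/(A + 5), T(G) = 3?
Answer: I*√67 ≈ 8.1853*I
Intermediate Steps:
x(A) = 1/(5 + A)
p(r) = -71 (p(r) = -2 - 69 = -71)
F(M, u) = 3
N = 2 (N = (-1 + 3)/(5 - 4) = 2/1 = 1*2 = 2)
√(p(s(-1, 7)) + N²) = √(-71 + 2²) = √(-71 + 4) = √(-67) = I*√67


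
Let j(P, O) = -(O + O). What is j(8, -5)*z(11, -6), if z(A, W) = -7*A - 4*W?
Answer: -530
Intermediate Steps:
j(P, O) = -2*O
j(8, -5)*z(11, -6) = (-2*(-5))*(-7*11 - 4*(-6)) = 10*(-77 + 24) = 10*(-53) = -530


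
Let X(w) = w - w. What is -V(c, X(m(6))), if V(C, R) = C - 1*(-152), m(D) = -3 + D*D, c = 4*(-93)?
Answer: 220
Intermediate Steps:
c = -372
m(D) = -3 + D²
X(w) = 0
V(C, R) = 152 + C (V(C, R) = C + 152 = 152 + C)
-V(c, X(m(6))) = -(152 - 372) = -1*(-220) = 220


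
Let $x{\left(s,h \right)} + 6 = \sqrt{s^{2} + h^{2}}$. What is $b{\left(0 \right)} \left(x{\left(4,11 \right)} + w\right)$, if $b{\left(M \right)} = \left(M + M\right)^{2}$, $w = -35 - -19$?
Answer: $0$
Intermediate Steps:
$w = -16$ ($w = -35 + 19 = -16$)
$x{\left(s,h \right)} = -6 + \sqrt{h^{2} + s^{2}}$ ($x{\left(s,h \right)} = -6 + \sqrt{s^{2} + h^{2}} = -6 + \sqrt{h^{2} + s^{2}}$)
$b{\left(M \right)} = 4 M^{2}$ ($b{\left(M \right)} = \left(2 M\right)^{2} = 4 M^{2}$)
$b{\left(0 \right)} \left(x{\left(4,11 \right)} + w\right) = 4 \cdot 0^{2} \left(\left(-6 + \sqrt{11^{2} + 4^{2}}\right) - 16\right) = 4 \cdot 0 \left(\left(-6 + \sqrt{121 + 16}\right) - 16\right) = 0 \left(\left(-6 + \sqrt{137}\right) - 16\right) = 0 \left(-22 + \sqrt{137}\right) = 0$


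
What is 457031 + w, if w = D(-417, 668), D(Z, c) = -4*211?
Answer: 456187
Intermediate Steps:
D(Z, c) = -844
w = -844
457031 + w = 457031 - 844 = 456187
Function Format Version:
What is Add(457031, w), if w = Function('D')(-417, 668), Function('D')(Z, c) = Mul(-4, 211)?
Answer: 456187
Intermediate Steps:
Function('D')(Z, c) = -844
w = -844
Add(457031, w) = Add(457031, -844) = 456187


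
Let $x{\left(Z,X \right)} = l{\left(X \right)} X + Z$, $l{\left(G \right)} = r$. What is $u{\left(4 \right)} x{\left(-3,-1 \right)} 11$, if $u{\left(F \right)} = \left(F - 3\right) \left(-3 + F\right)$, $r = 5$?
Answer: $-88$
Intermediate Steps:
$l{\left(G \right)} = 5$
$x{\left(Z,X \right)} = Z + 5 X$ ($x{\left(Z,X \right)} = 5 X + Z = Z + 5 X$)
$u{\left(F \right)} = \left(-3 + F\right)^{2}$ ($u{\left(F \right)} = \left(-3 + F\right) \left(-3 + F\right) = \left(-3 + F\right)^{2}$)
$u{\left(4 \right)} x{\left(-3,-1 \right)} 11 = \left(-3 + 4\right)^{2} \left(-3 + 5 \left(-1\right)\right) 11 = 1^{2} \left(-3 - 5\right) 11 = 1 \left(-8\right) 11 = \left(-8\right) 11 = -88$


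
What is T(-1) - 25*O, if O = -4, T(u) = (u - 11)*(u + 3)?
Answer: 76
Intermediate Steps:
T(u) = (-11 + u)*(3 + u)
T(-1) - 25*O = (-33 + (-1)² - 8*(-1)) - 25*(-4) = (-33 + 1 + 8) + 100 = -24 + 100 = 76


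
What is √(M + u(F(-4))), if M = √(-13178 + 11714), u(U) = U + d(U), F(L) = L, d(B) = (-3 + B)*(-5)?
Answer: √(31 + 2*I*√366) ≈ 6.3342 + 3.0203*I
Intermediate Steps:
d(B) = 15 - 5*B
u(U) = 15 - 4*U (u(U) = U + (15 - 5*U) = 15 - 4*U)
M = 2*I*√366 (M = √(-1464) = 2*I*√366 ≈ 38.262*I)
√(M + u(F(-4))) = √(2*I*√366 + (15 - 4*(-4))) = √(2*I*√366 + (15 + 16)) = √(2*I*√366 + 31) = √(31 + 2*I*√366)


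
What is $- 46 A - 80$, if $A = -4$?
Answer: $104$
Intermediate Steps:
$- 46 A - 80 = \left(-46\right) \left(-4\right) - 80 = 184 - 80 = 104$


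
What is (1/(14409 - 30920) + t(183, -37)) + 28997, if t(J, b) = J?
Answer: 481790979/16511 ≈ 29180.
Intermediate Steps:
(1/(14409 - 30920) + t(183, -37)) + 28997 = (1/(14409 - 30920) + 183) + 28997 = (1/(-16511) + 183) + 28997 = (-1/16511 + 183) + 28997 = 3021512/16511 + 28997 = 481790979/16511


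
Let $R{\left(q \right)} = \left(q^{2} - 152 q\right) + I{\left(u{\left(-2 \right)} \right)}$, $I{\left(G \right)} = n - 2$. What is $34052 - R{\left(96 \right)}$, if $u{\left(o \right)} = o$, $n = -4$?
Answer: $39434$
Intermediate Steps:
$I{\left(G \right)} = -6$ ($I{\left(G \right)} = -4 - 2 = -6$)
$R{\left(q \right)} = -6 + q^{2} - 152 q$ ($R{\left(q \right)} = \left(q^{2} - 152 q\right) - 6 = -6 + q^{2} - 152 q$)
$34052 - R{\left(96 \right)} = 34052 - \left(-6 + 96^{2} - 14592\right) = 34052 - \left(-6 + 9216 - 14592\right) = 34052 - -5382 = 34052 + 5382 = 39434$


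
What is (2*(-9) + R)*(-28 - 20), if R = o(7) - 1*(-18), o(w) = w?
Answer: -336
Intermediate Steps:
R = 25 (R = 7 - 1*(-18) = 7 + 18 = 25)
(2*(-9) + R)*(-28 - 20) = (2*(-9) + 25)*(-28 - 20) = (-18 + 25)*(-48) = 7*(-48) = -336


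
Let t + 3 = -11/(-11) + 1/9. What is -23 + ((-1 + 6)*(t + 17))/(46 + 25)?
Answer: -14017/639 ≈ -21.936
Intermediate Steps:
t = -17/9 (t = -3 + (-11/(-11) + 1/9) = -3 + (-11*(-1/11) + 1*(⅑)) = -3 + (1 + ⅑) = -3 + 10/9 = -17/9 ≈ -1.8889)
-23 + ((-1 + 6)*(t + 17))/(46 + 25) = -23 + ((-1 + 6)*(-17/9 + 17))/(46 + 25) = -23 + (5*(136/9))/71 = -23 + (680/9)*(1/71) = -23 + 680/639 = -14017/639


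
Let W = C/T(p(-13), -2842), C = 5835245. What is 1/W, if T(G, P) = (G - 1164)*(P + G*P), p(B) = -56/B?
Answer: 2956373448/986156405 ≈ 2.9979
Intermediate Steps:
T(G, P) = (-1164 + G)*(P + G*P)
W = 986156405/2956373448 (W = 5835245/((-2842*(-1164 + (-56/(-13))**2 - (-65128)/(-13)))) = 5835245/((-2842*(-1164 + (-56*(-1/13))**2 - (-65128)*(-1)/13))) = 5835245/((-2842*(-1164 + (56/13)**2 - 1163*56/13))) = 5835245/((-2842*(-1164 + 3136/169 - 65128/13))) = 5835245/((-2842*(-1040244/169))) = 5835245/(2956373448/169) = 5835245*(169/2956373448) = 986156405/2956373448 ≈ 0.33357)
1/W = 1/(986156405/2956373448) = 2956373448/986156405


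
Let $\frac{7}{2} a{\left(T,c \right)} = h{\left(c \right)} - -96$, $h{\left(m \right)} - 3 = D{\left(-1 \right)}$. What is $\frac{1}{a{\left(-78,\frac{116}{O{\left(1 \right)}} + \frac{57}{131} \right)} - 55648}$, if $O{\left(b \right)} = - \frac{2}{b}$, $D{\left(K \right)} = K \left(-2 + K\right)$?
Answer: $- \frac{7}{389332} \approx -1.798 \cdot 10^{-5}$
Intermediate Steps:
$h{\left(m \right)} = 6$ ($h{\left(m \right)} = 3 - \left(-2 - 1\right) = 3 - -3 = 3 + 3 = 6$)
$a{\left(T,c \right)} = \frac{204}{7}$ ($a{\left(T,c \right)} = \frac{2 \left(6 - -96\right)}{7} = \frac{2 \left(6 + 96\right)}{7} = \frac{2}{7} \cdot 102 = \frac{204}{7}$)
$\frac{1}{a{\left(-78,\frac{116}{O{\left(1 \right)}} + \frac{57}{131} \right)} - 55648} = \frac{1}{\frac{204}{7} - 55648} = \frac{1}{- \frac{389332}{7}} = - \frac{7}{389332}$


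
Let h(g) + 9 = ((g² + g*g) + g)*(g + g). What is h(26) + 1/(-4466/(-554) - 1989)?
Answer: 39314141563/548720 ≈ 71647.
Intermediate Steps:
h(g) = -9 + 2*g*(g + 2*g²) (h(g) = -9 + ((g² + g*g) + g)*(g + g) = -9 + ((g² + g²) + g)*(2*g) = -9 + (2*g² + g)*(2*g) = -9 + (g + 2*g²)*(2*g) = -9 + 2*g*(g + 2*g²))
h(26) + 1/(-4466/(-554) - 1989) = (-9 + 2*26² + 4*26³) + 1/(-4466/(-554) - 1989) = (-9 + 2*676 + 4*17576) + 1/(-4466*(-1/554) - 1989) = (-9 + 1352 + 70304) + 1/(2233/277 - 1989) = 71647 + 1/(-548720/277) = 71647 - 277/548720 = 39314141563/548720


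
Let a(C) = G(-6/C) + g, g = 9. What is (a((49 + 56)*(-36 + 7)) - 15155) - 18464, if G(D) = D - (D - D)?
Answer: -34114148/1015 ≈ -33610.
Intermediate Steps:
G(D) = D (G(D) = D - 1*0 = D + 0 = D)
a(C) = 9 - 6/C (a(C) = -6/C + 9 = 9 - 6/C)
(a((49 + 56)*(-36 + 7)) - 15155) - 18464 = ((9 - 6*1/((-36 + 7)*(49 + 56))) - 15155) - 18464 = ((9 - 6/(105*(-29))) - 15155) - 18464 = ((9 - 6/(-3045)) - 15155) - 18464 = ((9 - 6*(-1/3045)) - 15155) - 18464 = ((9 + 2/1015) - 15155) - 18464 = (9137/1015 - 15155) - 18464 = -15373188/1015 - 18464 = -34114148/1015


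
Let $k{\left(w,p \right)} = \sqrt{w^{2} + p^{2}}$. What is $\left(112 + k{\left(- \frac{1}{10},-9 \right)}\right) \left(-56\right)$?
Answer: $-6272 - \frac{28 \sqrt{8101}}{5} \approx -6776.0$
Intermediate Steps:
$k{\left(w,p \right)} = \sqrt{p^{2} + w^{2}}$
$\left(112 + k{\left(- \frac{1}{10},-9 \right)}\right) \left(-56\right) = \left(112 + \sqrt{\left(-9\right)^{2} + \left(- \frac{1}{10}\right)^{2}}\right) \left(-56\right) = \left(112 + \sqrt{81 + \left(\left(-1\right) \frac{1}{10}\right)^{2}}\right) \left(-56\right) = \left(112 + \sqrt{81 + \left(- \frac{1}{10}\right)^{2}}\right) \left(-56\right) = \left(112 + \sqrt{81 + \frac{1}{100}}\right) \left(-56\right) = \left(112 + \sqrt{\frac{8101}{100}}\right) \left(-56\right) = \left(112 + \frac{\sqrt{8101}}{10}\right) \left(-56\right) = -6272 - \frac{28 \sqrt{8101}}{5}$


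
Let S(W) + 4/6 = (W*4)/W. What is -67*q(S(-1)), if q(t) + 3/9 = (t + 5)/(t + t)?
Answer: -737/12 ≈ -61.417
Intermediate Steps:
S(W) = 10/3 (S(W) = -2/3 + (W*4)/W = -2/3 + (4*W)/W = -2/3 + 4 = 10/3)
q(t) = -1/3 + (5 + t)/(2*t) (q(t) = -1/3 + (t + 5)/(t + t) = -1/3 + (5 + t)/((2*t)) = -1/3 + (5 + t)*(1/(2*t)) = -1/3 + (5 + t)/(2*t))
-67*q(S(-1)) = -67*(15 + 10/3)/(6*10/3) = -67*3*55/(6*10*3) = -67*11/12 = -737/12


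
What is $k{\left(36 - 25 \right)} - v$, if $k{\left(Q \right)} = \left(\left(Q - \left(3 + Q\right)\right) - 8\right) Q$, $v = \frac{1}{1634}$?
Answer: $- \frac{197715}{1634} \approx -121.0$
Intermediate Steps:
$v = \frac{1}{1634} \approx 0.000612$
$k{\left(Q \right)} = - 11 Q$ ($k{\left(Q \right)} = \left(-3 - 8\right) Q = - 11 Q$)
$k{\left(36 - 25 \right)} - v = - 11 \left(36 - 25\right) - \frac{1}{1634} = \left(-11\right) 11 - \frac{1}{1634} = -121 - \frac{1}{1634} = - \frac{197715}{1634}$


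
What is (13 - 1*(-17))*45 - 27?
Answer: 1323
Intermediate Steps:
(13 - 1*(-17))*45 - 27 = (13 + 17)*45 - 27 = 30*45 - 27 = 1350 - 27 = 1323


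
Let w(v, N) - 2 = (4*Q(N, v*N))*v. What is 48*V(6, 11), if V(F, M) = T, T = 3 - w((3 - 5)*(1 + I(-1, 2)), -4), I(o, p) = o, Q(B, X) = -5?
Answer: 48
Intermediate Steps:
w(v, N) = 2 - 20*v (w(v, N) = 2 + (4*(-5))*v = 2 - 20*v)
T = 1 (T = 3 - (2 - 20*(3 - 5)*(1 - 1)) = 3 - (2 - (-40)*0) = 3 - (2 - 20*0) = 3 - (2 + 0) = 3 - 1*2 = 3 - 2 = 1)
V(F, M) = 1
48*V(6, 11) = 48*1 = 48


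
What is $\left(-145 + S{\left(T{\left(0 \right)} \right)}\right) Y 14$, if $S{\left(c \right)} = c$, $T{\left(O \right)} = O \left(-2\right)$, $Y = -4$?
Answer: $8120$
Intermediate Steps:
$T{\left(O \right)} = - 2 O$
$\left(-145 + S{\left(T{\left(0 \right)} \right)}\right) Y 14 = \left(-145 - 0\right) \left(\left(-4\right) 14\right) = \left(-145 + 0\right) \left(-56\right) = \left(-145\right) \left(-56\right) = 8120$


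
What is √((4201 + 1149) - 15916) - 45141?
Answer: -45141 + 3*I*√1174 ≈ -45141.0 + 102.79*I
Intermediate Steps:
√((4201 + 1149) - 15916) - 45141 = √(5350 - 15916) - 45141 = √(-10566) - 45141 = 3*I*√1174 - 45141 = -45141 + 3*I*√1174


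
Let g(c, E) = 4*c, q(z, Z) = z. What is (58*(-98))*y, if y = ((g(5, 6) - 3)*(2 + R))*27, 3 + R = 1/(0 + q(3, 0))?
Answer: 1739304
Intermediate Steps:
R = -8/3 (R = -3 + 1/(0 + 3) = -3 + 1/3 = -3 + ⅓ = -8/3 ≈ -2.6667)
y = -306 (y = ((4*5 - 3)*(2 - 8/3))*27 = ((20 - 3)*(-⅔))*27 = (17*(-⅔))*27 = -34/3*27 = -306)
(58*(-98))*y = (58*(-98))*(-306) = -5684*(-306) = 1739304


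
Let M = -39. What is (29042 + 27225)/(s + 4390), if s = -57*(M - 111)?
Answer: 56267/12940 ≈ 4.3483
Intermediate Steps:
s = 8550 (s = -57*(-39 - 111) = -57*(-150) = 8550)
(29042 + 27225)/(s + 4390) = (29042 + 27225)/(8550 + 4390) = 56267/12940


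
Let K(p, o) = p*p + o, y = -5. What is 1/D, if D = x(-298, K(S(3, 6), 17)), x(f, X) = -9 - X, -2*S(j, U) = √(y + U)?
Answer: -4/105 ≈ -0.038095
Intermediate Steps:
S(j, U) = -√(-5 + U)/2
K(p, o) = o + p² (K(p, o) = p² + o = o + p²)
D = -105/4 (D = -9 - (17 + (-√(-5 + 6)/2)²) = -9 - (17 + (-√1/2)²) = -9 - (17 + (-½*1)²) = -9 - (17 + (-½)²) = -9 - (17 + ¼) = -9 - 1*69/4 = -9 - 69/4 = -105/4 ≈ -26.250)
1/D = 1/(-105/4) = -4/105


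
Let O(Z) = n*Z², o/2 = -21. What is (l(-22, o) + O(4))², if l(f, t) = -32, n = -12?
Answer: 50176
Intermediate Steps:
o = -42 (o = 2*(-21) = -42)
O(Z) = -12*Z²
(l(-22, o) + O(4))² = (-32 - 12*4²)² = (-32 - 12*16)² = (-32 - 192)² = (-224)² = 50176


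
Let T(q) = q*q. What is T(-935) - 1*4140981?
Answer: -3266756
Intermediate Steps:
T(q) = q²
T(-935) - 1*4140981 = (-935)² - 1*4140981 = 874225 - 4140981 = -3266756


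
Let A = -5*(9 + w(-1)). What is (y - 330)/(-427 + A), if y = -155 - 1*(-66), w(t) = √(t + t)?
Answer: 98884/111417 - 2095*I*√2/222834 ≈ 0.88751 - 0.013296*I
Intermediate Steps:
w(t) = √2*√t (w(t) = √(2*t) = √2*√t)
y = -89 (y = -155 + 66 = -89)
A = -45 - 5*I*√2 (A = -5*(9 + √2*√(-1)) = -5*(9 + √2*I) = -5*(9 + I*√2) = -45 - 5*I*√2 ≈ -45.0 - 7.0711*I)
(y - 330)/(-427 + A) = (-89 - 330)/(-427 + (-45 - 5*I*√2)) = -419/(-472 - 5*I*√2)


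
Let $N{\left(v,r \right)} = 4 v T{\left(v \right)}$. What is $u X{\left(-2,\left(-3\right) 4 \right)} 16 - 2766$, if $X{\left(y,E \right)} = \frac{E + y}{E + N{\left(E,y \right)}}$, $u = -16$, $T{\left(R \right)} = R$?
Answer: $- \frac{389110}{141} \approx -2759.6$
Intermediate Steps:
$N{\left(v,r \right)} = 4 v^{2}$ ($N{\left(v,r \right)} = 4 v v = 4 v^{2}$)
$X{\left(y,E \right)} = \frac{E + y}{E + 4 E^{2}}$
$u X{\left(-2,\left(-3\right) 4 \right)} 16 - 2766 = - 16 \frac{\left(-3\right) 4 - 2}{\left(-3\right) 4 \left(1 + 4 \left(\left(-3\right) 4\right)\right)} 16 - 2766 = - 16 \frac{-12 - 2}{\left(-12\right) \left(1 + 4 \left(-12\right)\right)} 16 - 2766 = - 16 \left(\left(- \frac{1}{12}\right) \frac{1}{1 - 48} \left(-14\right)\right) 16 - 2766 = - 16 \left(\left(- \frac{1}{12}\right) \frac{1}{-47} \left(-14\right)\right) 16 - 2766 = - 16 \left(\left(- \frac{1}{12}\right) \left(- \frac{1}{47}\right) \left(-14\right)\right) 16 - 2766 = \left(-16\right) \left(- \frac{7}{282}\right) 16 - 2766 = \frac{56}{141} \cdot 16 - 2766 = \frac{896}{141} - 2766 = - \frac{389110}{141}$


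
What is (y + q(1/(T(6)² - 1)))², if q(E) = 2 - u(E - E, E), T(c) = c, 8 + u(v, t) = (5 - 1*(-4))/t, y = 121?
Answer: 33856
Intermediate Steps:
u(v, t) = -8 + 9/t (u(v, t) = -8 + (5 - 1*(-4))/t = -8 + (5 + 4)/t = -8 + 9/t)
q(E) = 10 - 9/E (q(E) = 2 - (-8 + 9/E) = 2 + (8 - 9/E) = 10 - 9/E)
(y + q(1/(T(6)² - 1)))² = (121 + (10 - 9/(1/(6² - 1))))² = (121 + (10 - 9/(1/(36 - 1))))² = (121 + (10 - 9/(1/35)))² = (121 + (10 - 9/1/35))² = (121 + (10 - 9*35))² = (121 + (10 - 315))² = (121 - 305)² = (-184)² = 33856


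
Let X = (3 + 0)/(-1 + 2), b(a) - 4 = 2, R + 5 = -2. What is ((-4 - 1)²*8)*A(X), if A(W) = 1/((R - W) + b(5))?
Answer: -50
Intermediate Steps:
R = -7 (R = -5 - 2 = -7)
b(a) = 6 (b(a) = 4 + 2 = 6)
X = 3 (X = 3/1 = 3*1 = 3)
A(W) = 1/(-1 - W) (A(W) = 1/((-7 - W) + 6) = 1/(-1 - W))
((-4 - 1)²*8)*A(X) = ((-4 - 1)²*8)*(-1/(1 + 3)) = ((-5)²*8)*(-1/4) = (25*8)*(-1*¼) = 200*(-¼) = -50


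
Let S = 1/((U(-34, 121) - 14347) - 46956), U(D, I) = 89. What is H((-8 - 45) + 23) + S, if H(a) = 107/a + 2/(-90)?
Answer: -4943053/1377315 ≈ -3.5889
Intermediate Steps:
H(a) = -1/45 + 107/a (H(a) = 107/a + 2*(-1/90) = 107/a - 1/45 = -1/45 + 107/a)
S = -1/61214 (S = 1/((89 - 14347) - 46956) = 1/(-14258 - 46956) = 1/(-61214) = -1/61214 ≈ -1.6336e-5)
H((-8 - 45) + 23) + S = (4815 - ((-8 - 45) + 23))/(45*((-8 - 45) + 23)) - 1/61214 = (4815 - (-53 + 23))/(45*(-53 + 23)) - 1/61214 = (1/45)*(4815 - 1*(-30))/(-30) - 1/61214 = (1/45)*(-1/30)*(4815 + 30) - 1/61214 = (1/45)*(-1/30)*4845 - 1/61214 = -323/90 - 1/61214 = -4943053/1377315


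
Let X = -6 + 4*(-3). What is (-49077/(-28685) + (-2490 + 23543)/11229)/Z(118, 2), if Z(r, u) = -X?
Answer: 577495469/2898934785 ≈ 0.19921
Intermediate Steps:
X = -18 (X = -6 - 12 = -18)
Z(r, u) = 18 (Z(r, u) = -1*(-18) = 18)
(-49077/(-28685) + (-2490 + 23543)/11229)/Z(118, 2) = (-49077/(-28685) + (-2490 + 23543)/11229)/18 = (-49077*(-1/28685) + 21053*(1/11229))*(1/18) = (49077/28685 + 21053/11229)*(1/18) = (1154990938/322103865)*(1/18) = 577495469/2898934785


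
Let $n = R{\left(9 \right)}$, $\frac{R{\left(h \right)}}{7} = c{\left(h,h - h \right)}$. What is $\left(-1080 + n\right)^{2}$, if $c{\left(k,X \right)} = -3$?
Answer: $1212201$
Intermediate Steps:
$R{\left(h \right)} = -21$ ($R{\left(h \right)} = 7 \left(-3\right) = -21$)
$n = -21$
$\left(-1080 + n\right)^{2} = \left(-1080 - 21\right)^{2} = \left(-1101\right)^{2} = 1212201$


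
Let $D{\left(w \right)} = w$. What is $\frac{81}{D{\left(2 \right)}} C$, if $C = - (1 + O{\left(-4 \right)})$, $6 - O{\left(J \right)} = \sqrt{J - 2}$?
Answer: $- \frac{567}{2} + \frac{81 i \sqrt{6}}{2} \approx -283.5 + 99.204 i$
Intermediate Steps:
$O{\left(J \right)} = 6 - \sqrt{-2 + J}$ ($O{\left(J \right)} = 6 - \sqrt{J - 2} = 6 - \sqrt{-2 + J}$)
$C = -7 + i \sqrt{6}$ ($C = - (1 + \left(6 - \sqrt{-2 - 4}\right)) = - (1 + \left(6 - \sqrt{-6}\right)) = - (1 + \left(6 - i \sqrt{6}\right)) = - (7 - i \sqrt{6}) = -7 + i \sqrt{6} \approx -7.0 + 2.4495 i$)
$\frac{81}{D{\left(2 \right)}} C = \frac{81}{2} \left(-7 + i \sqrt{6}\right) = 81 \cdot \frac{1}{2} \left(-7 + i \sqrt{6}\right) = \frac{81 \left(-7 + i \sqrt{6}\right)}{2} = - \frac{567}{2} + \frac{81 i \sqrt{6}}{2}$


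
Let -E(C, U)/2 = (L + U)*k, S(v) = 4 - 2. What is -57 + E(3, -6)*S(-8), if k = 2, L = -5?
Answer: 31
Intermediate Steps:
S(v) = 2
E(C, U) = 20 - 4*U (E(C, U) = -2*(-5 + U)*2 = -2*(-10 + 2*U) = 20 - 4*U)
-57 + E(3, -6)*S(-8) = -57 + (20 - 4*(-6))*2 = -57 + (20 + 24)*2 = -57 + 44*2 = -57 + 88 = 31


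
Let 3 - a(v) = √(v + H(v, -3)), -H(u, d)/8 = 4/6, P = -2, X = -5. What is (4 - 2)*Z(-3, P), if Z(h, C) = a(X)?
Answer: 6 - 2*I*√93/3 ≈ 6.0 - 6.4291*I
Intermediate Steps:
H(u, d) = -16/3 (H(u, d) = -32/6 = -8*⅔ = -16/3)
a(v) = 3 - √(-16/3 + v) (a(v) = 3 - √(v - 16/3) = 3 - √(-16/3 + v))
Z(h, C) = 3 - I*√93/3 (Z(h, C) = 3 - √(-48 + 9*(-5))/3 = 3 - √(-48 - 45)/3 = 3 - I*√93/3)
(4 - 2)*Z(-3, P) = (4 - 2)*(3 - I*√93/3) = 2*(3 - I*√93/3) = 6 - 2*I*√93/3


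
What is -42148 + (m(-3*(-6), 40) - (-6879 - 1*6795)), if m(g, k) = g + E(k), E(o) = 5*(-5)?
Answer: -28481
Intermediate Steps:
E(o) = -25
m(g, k) = -25 + g (m(g, k) = g - 25 = -25 + g)
-42148 + (m(-3*(-6), 40) - (-6879 - 1*6795)) = -42148 + ((-25 - 3*(-6)) - (-6879 - 1*6795)) = -42148 + ((-25 + 18) - (-6879 - 6795)) = -42148 + (-7 - 1*(-13674)) = -42148 + (-7 + 13674) = -42148 + 13667 = -28481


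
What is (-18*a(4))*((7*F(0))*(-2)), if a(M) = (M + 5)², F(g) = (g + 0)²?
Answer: 0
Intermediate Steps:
F(g) = g²
a(M) = (5 + M)²
(-18*a(4))*((7*F(0))*(-2)) = (-18*(5 + 4)²)*((7*0²)*(-2)) = (-18*9²)*((7*0)*(-2)) = (-18*81)*(0*(-2)) = -1458*0 = 0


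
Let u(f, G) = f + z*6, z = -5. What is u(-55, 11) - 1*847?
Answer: -932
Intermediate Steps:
u(f, G) = -30 + f (u(f, G) = f - 5*6 = f - 30 = -30 + f)
u(-55, 11) - 1*847 = (-30 - 55) - 1*847 = -85 - 847 = -932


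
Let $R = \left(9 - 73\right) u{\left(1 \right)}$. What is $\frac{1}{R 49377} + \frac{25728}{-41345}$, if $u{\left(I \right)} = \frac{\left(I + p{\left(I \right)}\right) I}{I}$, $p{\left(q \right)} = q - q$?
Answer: $- \frac{81303814529}{130655492160} \approx -0.62228$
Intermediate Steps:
$p{\left(q \right)} = 0$
$u{\left(I \right)} = I$ ($u{\left(I \right)} = \frac{\left(I + 0\right) I}{I} = \frac{I I}{I} = \frac{I^{2}}{I} = I$)
$R = -64$ ($R = \left(9 - 73\right) 1 = \left(-64\right) 1 = -64$)
$\frac{1}{R 49377} + \frac{25728}{-41345} = \frac{1}{\left(-64\right) 49377} + \frac{25728}{-41345} = \left(- \frac{1}{64}\right) \frac{1}{49377} + 25728 \left(- \frac{1}{41345}\right) = - \frac{1}{3160128} - \frac{25728}{41345} = - \frac{81303814529}{130655492160}$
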